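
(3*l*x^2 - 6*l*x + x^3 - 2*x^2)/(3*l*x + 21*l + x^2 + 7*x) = x*(x - 2)/(x + 7)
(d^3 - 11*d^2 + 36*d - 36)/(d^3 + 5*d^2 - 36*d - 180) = (d^2 - 5*d + 6)/(d^2 + 11*d + 30)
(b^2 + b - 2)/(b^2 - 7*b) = (b^2 + b - 2)/(b*(b - 7))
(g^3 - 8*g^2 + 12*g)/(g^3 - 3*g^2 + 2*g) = (g - 6)/(g - 1)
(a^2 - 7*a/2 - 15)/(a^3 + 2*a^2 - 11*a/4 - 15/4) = 2*(a - 6)/(2*a^2 - a - 3)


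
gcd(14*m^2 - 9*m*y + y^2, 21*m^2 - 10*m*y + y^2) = -7*m + y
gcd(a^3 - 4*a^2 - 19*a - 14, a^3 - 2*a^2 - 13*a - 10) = a^2 + 3*a + 2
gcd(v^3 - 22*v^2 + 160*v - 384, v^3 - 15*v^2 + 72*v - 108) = v - 6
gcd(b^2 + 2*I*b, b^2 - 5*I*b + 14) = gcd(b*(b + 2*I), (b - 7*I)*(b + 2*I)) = b + 2*I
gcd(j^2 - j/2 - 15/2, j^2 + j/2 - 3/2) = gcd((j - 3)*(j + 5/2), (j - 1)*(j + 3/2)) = 1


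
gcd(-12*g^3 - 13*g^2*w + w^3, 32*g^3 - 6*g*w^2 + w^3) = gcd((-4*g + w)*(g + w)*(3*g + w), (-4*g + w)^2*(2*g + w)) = -4*g + w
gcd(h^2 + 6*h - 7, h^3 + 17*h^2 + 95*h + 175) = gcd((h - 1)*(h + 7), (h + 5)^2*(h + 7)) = h + 7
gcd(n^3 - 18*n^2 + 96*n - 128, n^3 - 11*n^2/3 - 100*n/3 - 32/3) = n - 8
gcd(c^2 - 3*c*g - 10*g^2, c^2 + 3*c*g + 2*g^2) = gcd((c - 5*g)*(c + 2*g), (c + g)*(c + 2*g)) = c + 2*g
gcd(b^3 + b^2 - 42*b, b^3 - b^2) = b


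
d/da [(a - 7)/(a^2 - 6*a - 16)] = (a^2 - 6*a - 2*(a - 7)*(a - 3) - 16)/(-a^2 + 6*a + 16)^2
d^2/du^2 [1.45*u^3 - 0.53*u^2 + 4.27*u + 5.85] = 8.7*u - 1.06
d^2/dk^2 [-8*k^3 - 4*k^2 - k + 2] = -48*k - 8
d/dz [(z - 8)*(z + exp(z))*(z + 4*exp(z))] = (z - 8)*(z + exp(z))*(4*exp(z) + 1) + (z - 8)*(z + 4*exp(z))*(exp(z) + 1) + (z + exp(z))*(z + 4*exp(z))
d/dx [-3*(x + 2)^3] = -9*(x + 2)^2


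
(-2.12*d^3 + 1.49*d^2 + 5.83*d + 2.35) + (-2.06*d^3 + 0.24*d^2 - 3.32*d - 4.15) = -4.18*d^3 + 1.73*d^2 + 2.51*d - 1.8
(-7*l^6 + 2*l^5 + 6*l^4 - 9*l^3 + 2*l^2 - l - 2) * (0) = 0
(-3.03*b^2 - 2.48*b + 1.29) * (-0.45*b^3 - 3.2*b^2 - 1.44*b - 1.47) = 1.3635*b^5 + 10.812*b^4 + 11.7187*b^3 + 3.8973*b^2 + 1.788*b - 1.8963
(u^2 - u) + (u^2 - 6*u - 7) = 2*u^2 - 7*u - 7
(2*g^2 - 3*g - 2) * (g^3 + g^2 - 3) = 2*g^5 - g^4 - 5*g^3 - 8*g^2 + 9*g + 6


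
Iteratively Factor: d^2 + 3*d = (d)*(d + 3)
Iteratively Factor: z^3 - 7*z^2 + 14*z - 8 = (z - 1)*(z^2 - 6*z + 8) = (z - 4)*(z - 1)*(z - 2)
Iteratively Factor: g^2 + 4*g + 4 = (g + 2)*(g + 2)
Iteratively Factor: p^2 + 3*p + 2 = (p + 2)*(p + 1)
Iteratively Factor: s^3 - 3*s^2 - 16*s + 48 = (s - 3)*(s^2 - 16) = (s - 4)*(s - 3)*(s + 4)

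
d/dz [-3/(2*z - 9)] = 6/(2*z - 9)^2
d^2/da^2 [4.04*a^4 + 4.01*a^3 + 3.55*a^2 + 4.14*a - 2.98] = 48.48*a^2 + 24.06*a + 7.1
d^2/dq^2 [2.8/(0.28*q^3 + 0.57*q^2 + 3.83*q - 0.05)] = (-(4.704*q + 3.192)*(0.28*q^3 + 0.57*q^2 + 3.83*q - 0.05) + 2.8*(0.84*q^2 + 1.14*q + 3.83)*(1.68*q^2 + 2.28*q + 7.66))/(0.28*q^3 + 0.57*q^2 + 3.83*q - 0.05)^3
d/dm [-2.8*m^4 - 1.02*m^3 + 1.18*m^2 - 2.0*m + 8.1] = -11.2*m^3 - 3.06*m^2 + 2.36*m - 2.0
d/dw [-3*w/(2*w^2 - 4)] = 3*(w^2 + 2)/(2*(w^2 - 2)^2)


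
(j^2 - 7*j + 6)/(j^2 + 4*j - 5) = (j - 6)/(j + 5)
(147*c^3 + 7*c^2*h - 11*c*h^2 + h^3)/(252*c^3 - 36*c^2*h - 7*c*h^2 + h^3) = (21*c^2 + 4*c*h - h^2)/(36*c^2 - h^2)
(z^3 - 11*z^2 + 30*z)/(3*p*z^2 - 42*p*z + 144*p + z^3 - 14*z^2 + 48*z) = z*(z - 5)/(3*p*z - 24*p + z^2 - 8*z)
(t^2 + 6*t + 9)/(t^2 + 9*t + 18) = (t + 3)/(t + 6)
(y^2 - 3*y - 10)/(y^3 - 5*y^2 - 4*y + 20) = 1/(y - 2)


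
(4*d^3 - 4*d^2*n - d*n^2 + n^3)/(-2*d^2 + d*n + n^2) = -2*d + n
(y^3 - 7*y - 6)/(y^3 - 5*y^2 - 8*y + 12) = (y^2 - 2*y - 3)/(y^2 - 7*y + 6)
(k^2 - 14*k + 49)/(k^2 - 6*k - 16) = (-k^2 + 14*k - 49)/(-k^2 + 6*k + 16)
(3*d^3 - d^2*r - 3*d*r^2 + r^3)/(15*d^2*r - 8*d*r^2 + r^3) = (-d^2 + r^2)/(r*(-5*d + r))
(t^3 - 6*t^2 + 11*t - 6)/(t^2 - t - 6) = (t^2 - 3*t + 2)/(t + 2)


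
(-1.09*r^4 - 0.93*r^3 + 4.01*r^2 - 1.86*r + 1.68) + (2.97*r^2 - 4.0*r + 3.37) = -1.09*r^4 - 0.93*r^3 + 6.98*r^2 - 5.86*r + 5.05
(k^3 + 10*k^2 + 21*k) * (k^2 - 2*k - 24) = k^5 + 8*k^4 - 23*k^3 - 282*k^2 - 504*k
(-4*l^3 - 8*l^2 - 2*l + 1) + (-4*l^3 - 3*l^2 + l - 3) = -8*l^3 - 11*l^2 - l - 2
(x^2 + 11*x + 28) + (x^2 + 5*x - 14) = 2*x^2 + 16*x + 14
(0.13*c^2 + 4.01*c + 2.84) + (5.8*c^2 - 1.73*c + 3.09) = 5.93*c^2 + 2.28*c + 5.93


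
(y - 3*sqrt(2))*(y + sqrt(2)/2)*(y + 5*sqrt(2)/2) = y^3 - 31*y/2 - 15*sqrt(2)/2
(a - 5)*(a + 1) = a^2 - 4*a - 5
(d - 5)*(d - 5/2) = d^2 - 15*d/2 + 25/2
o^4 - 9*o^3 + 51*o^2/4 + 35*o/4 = o*(o - 7)*(o - 5/2)*(o + 1/2)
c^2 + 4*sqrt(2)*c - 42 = (c - 3*sqrt(2))*(c + 7*sqrt(2))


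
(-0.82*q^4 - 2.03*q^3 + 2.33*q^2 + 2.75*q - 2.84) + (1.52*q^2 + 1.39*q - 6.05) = -0.82*q^4 - 2.03*q^3 + 3.85*q^2 + 4.14*q - 8.89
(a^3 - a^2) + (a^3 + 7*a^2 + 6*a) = 2*a^3 + 6*a^2 + 6*a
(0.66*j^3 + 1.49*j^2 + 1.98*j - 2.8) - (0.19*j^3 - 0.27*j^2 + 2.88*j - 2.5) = 0.47*j^3 + 1.76*j^2 - 0.9*j - 0.3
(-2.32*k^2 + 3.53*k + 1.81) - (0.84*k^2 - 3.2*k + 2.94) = -3.16*k^2 + 6.73*k - 1.13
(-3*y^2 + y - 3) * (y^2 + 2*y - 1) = -3*y^4 - 5*y^3 + 2*y^2 - 7*y + 3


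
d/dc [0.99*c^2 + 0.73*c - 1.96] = 1.98*c + 0.73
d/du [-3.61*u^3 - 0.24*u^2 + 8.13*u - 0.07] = -10.83*u^2 - 0.48*u + 8.13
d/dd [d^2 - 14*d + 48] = 2*d - 14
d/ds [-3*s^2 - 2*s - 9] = -6*s - 2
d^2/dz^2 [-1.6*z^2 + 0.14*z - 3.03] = -3.20000000000000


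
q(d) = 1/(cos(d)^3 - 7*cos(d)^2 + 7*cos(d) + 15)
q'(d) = (3*sin(d)*cos(d)^2 - 14*sin(d)*cos(d) + 7*sin(d))/(cos(d)^3 - 7*cos(d)^2 + 7*cos(d) + 15)^2 = (3*cos(d)^2 - 14*cos(d) + 7)*sin(d)/(cos(d)^3 - 7*cos(d)^2 + 7*cos(d) + 15)^2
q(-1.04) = 0.06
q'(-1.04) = -0.00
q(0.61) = 0.06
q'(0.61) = -0.01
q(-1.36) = 0.06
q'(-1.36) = -0.02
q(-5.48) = 0.06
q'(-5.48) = -0.00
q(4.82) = 0.06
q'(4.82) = -0.02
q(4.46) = 0.08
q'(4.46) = -0.06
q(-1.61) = 0.07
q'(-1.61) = -0.03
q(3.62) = 0.39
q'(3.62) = -1.52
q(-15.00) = 0.19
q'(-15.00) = -0.47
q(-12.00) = 0.06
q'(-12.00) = -0.00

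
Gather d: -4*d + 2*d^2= 2*d^2 - 4*d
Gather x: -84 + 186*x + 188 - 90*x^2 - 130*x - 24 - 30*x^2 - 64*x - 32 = -120*x^2 - 8*x + 48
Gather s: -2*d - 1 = -2*d - 1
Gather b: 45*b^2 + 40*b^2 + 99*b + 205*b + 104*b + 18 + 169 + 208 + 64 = 85*b^2 + 408*b + 459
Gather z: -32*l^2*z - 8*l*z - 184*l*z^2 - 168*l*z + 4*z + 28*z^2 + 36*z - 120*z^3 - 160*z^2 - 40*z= -120*z^3 + z^2*(-184*l - 132) + z*(-32*l^2 - 176*l)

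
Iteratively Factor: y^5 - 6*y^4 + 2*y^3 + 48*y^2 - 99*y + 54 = (y - 3)*(y^4 - 3*y^3 - 7*y^2 + 27*y - 18) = (y - 3)^2*(y^3 - 7*y + 6) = (y - 3)^2*(y - 2)*(y^2 + 2*y - 3) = (y - 3)^2*(y - 2)*(y - 1)*(y + 3)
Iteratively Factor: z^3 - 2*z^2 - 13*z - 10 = (z + 1)*(z^2 - 3*z - 10) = (z - 5)*(z + 1)*(z + 2)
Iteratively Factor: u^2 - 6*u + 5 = (u - 1)*(u - 5)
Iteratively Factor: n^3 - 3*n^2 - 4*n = (n)*(n^2 - 3*n - 4) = n*(n - 4)*(n + 1)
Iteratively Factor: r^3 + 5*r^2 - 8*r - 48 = (r + 4)*(r^2 + r - 12) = (r - 3)*(r + 4)*(r + 4)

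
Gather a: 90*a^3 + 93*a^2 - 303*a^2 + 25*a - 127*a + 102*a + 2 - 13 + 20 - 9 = 90*a^3 - 210*a^2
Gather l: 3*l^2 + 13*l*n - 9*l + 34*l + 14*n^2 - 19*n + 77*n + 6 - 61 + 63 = 3*l^2 + l*(13*n + 25) + 14*n^2 + 58*n + 8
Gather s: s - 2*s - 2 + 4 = 2 - s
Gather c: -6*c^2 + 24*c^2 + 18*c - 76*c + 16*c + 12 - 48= 18*c^2 - 42*c - 36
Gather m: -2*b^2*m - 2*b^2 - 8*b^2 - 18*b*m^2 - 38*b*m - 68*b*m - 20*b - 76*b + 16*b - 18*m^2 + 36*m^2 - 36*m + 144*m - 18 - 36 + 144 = -10*b^2 - 80*b + m^2*(18 - 18*b) + m*(-2*b^2 - 106*b + 108) + 90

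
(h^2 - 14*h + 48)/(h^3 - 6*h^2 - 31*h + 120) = (h - 6)/(h^2 + 2*h - 15)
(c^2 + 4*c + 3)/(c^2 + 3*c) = (c + 1)/c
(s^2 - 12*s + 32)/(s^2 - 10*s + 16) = (s - 4)/(s - 2)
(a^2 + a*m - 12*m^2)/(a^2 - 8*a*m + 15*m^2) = (a + 4*m)/(a - 5*m)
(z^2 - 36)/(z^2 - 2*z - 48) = (z - 6)/(z - 8)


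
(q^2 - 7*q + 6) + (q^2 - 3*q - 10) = 2*q^2 - 10*q - 4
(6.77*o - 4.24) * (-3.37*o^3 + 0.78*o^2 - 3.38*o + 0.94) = -22.8149*o^4 + 19.5694*o^3 - 26.1898*o^2 + 20.695*o - 3.9856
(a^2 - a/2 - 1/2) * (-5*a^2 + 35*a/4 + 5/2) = -5*a^4 + 45*a^3/4 + 5*a^2/8 - 45*a/8 - 5/4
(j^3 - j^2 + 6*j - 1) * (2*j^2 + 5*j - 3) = 2*j^5 + 3*j^4 + 4*j^3 + 31*j^2 - 23*j + 3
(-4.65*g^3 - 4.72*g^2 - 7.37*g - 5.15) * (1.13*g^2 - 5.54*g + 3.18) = -5.2545*g^5 + 20.4274*g^4 + 3.0337*g^3 + 20.0007*g^2 + 5.0944*g - 16.377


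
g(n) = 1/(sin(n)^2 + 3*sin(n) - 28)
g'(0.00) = 0.00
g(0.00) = -0.04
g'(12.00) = 0.00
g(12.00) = -0.03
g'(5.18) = -0.00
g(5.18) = -0.03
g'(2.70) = 0.00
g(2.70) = -0.04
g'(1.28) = -0.00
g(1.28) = -0.04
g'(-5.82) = -0.00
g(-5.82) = -0.04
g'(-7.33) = -0.00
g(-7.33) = -0.03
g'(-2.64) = 0.00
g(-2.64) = -0.03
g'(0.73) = -0.00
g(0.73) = -0.04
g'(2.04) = 0.00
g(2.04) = -0.04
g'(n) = (-2*sin(n)*cos(n) - 3*cos(n))/(sin(n)^2 + 3*sin(n) - 28)^2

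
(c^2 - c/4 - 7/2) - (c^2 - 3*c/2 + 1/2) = 5*c/4 - 4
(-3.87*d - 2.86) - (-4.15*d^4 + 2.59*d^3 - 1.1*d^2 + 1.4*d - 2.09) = 4.15*d^4 - 2.59*d^3 + 1.1*d^2 - 5.27*d - 0.77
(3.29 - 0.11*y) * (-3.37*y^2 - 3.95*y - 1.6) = 0.3707*y^3 - 10.6528*y^2 - 12.8195*y - 5.264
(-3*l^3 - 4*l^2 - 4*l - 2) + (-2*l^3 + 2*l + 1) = -5*l^3 - 4*l^2 - 2*l - 1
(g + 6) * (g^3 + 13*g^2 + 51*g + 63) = g^4 + 19*g^3 + 129*g^2 + 369*g + 378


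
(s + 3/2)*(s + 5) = s^2 + 13*s/2 + 15/2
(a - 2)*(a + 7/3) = a^2 + a/3 - 14/3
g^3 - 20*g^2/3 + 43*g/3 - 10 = (g - 3)*(g - 2)*(g - 5/3)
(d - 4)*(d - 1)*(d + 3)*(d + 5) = d^4 + 3*d^3 - 21*d^2 - 43*d + 60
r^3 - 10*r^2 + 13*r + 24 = (r - 8)*(r - 3)*(r + 1)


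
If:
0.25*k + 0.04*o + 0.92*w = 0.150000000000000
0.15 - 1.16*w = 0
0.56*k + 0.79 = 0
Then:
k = -1.41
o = 9.59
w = 0.13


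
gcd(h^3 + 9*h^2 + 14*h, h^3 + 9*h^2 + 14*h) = h^3 + 9*h^2 + 14*h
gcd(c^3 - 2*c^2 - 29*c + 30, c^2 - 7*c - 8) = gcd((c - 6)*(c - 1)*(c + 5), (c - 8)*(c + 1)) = 1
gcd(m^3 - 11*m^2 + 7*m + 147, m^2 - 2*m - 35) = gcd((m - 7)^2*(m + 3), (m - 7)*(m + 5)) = m - 7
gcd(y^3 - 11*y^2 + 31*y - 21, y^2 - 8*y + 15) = y - 3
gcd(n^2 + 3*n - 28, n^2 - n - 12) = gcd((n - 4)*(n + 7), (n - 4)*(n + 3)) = n - 4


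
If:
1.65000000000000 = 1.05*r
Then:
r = 1.57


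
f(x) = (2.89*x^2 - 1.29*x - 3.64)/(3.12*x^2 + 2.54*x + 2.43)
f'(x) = (-6.24*x - 2.54)*(2.89*x^2 - 1.29*x - 3.64)/(3.12*x^2 + 2.54*x + 2.43)^2 + (5.78*x - 1.29)/(3.12*x^2 + 2.54*x + 2.43)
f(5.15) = 0.68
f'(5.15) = 0.05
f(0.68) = -0.57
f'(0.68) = 1.16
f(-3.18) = 1.15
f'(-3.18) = 0.01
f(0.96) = -0.29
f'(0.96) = 0.87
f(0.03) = -1.47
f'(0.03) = 1.15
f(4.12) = 0.61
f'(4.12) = 0.08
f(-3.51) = 1.14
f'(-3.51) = 0.02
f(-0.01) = -1.51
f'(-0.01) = 0.99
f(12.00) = 0.82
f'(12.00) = 0.01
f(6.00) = 0.71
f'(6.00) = 0.04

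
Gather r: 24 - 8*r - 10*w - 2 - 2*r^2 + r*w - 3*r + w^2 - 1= -2*r^2 + r*(w - 11) + w^2 - 10*w + 21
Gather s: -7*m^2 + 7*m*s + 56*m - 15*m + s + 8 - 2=-7*m^2 + 41*m + s*(7*m + 1) + 6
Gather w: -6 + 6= 0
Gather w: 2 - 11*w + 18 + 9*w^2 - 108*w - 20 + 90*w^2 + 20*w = 99*w^2 - 99*w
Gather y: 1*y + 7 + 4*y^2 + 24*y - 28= 4*y^2 + 25*y - 21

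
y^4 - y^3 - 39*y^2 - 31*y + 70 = (y - 7)*(y - 1)*(y + 2)*(y + 5)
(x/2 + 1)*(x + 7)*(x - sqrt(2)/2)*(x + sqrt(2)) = x^4/2 + sqrt(2)*x^3/4 + 9*x^3/2 + 9*sqrt(2)*x^2/4 + 13*x^2/2 - 9*x/2 + 7*sqrt(2)*x/2 - 7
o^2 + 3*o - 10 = (o - 2)*(o + 5)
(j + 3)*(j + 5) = j^2 + 8*j + 15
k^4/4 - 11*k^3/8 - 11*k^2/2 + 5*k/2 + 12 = (k/2 + 1)^2*(k - 8)*(k - 3/2)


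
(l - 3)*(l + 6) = l^2 + 3*l - 18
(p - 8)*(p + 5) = p^2 - 3*p - 40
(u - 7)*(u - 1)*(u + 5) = u^3 - 3*u^2 - 33*u + 35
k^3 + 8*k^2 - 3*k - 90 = (k - 3)*(k + 5)*(k + 6)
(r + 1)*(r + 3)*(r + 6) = r^3 + 10*r^2 + 27*r + 18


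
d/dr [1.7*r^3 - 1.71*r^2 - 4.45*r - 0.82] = 5.1*r^2 - 3.42*r - 4.45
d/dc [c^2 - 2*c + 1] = 2*c - 2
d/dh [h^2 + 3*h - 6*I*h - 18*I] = 2*h + 3 - 6*I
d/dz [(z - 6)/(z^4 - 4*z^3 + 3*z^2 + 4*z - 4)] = (-3*z^3 + 26*z^2 - 23*z - 10)/(z^7 - 6*z^6 + 10*z^5 + 4*z^4 - 23*z^3 + 10*z^2 + 12*z - 8)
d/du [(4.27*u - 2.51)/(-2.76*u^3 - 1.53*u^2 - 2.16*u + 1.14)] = (23.5704*u^3 - 14.2497*u^2 - 7.6806*u - 0.553800000000001)/(7.6176*u^6 + 8.4456*u^5 + 14.2641*u^4 + 0.316800000000002*u^3 + 1.1772*u^2 - 4.9248*u + 1.2996)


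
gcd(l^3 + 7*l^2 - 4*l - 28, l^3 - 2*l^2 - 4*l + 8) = l^2 - 4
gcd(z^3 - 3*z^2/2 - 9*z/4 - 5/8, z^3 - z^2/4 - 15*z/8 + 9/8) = 1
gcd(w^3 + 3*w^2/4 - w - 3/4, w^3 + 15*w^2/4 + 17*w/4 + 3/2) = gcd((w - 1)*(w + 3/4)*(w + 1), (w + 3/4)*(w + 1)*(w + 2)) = w^2 + 7*w/4 + 3/4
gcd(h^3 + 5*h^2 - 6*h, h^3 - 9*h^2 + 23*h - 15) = h - 1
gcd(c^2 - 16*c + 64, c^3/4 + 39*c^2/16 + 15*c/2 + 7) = 1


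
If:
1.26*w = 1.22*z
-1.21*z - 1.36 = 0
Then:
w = -1.09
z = -1.12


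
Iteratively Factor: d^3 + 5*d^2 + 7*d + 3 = (d + 1)*(d^2 + 4*d + 3) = (d + 1)*(d + 3)*(d + 1)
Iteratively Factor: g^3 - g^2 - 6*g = (g)*(g^2 - g - 6) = g*(g + 2)*(g - 3)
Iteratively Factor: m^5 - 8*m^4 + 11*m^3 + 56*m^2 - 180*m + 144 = (m - 2)*(m^4 - 6*m^3 - m^2 + 54*m - 72) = (m - 2)^2*(m^3 - 4*m^2 - 9*m + 36) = (m - 4)*(m - 2)^2*(m^2 - 9) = (m - 4)*(m - 2)^2*(m + 3)*(m - 3)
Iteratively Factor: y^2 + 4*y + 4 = (y + 2)*(y + 2)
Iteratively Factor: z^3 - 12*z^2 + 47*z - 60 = (z - 5)*(z^2 - 7*z + 12) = (z - 5)*(z - 4)*(z - 3)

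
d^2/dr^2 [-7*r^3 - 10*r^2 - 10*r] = -42*r - 20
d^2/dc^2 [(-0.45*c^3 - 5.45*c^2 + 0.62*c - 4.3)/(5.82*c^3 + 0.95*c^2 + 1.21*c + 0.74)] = (-364.23306*c^6 + 145.019268*c^5 - 1473.7113*c^4 - 47.5550279999999*c^3 - 216.445332*c^2 + 77.36466*c - 13.624596)/(197.137368*c^9 + 96.53634*c^8 + 138.714462*c^7 + 116.194643*c^6 + 53.388021*c^5 + 37.443603*c^4 + 16.436437*c^3 + 4.810962*c^2 + 1.987788*c + 0.405224)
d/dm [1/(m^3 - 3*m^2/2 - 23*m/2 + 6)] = 2*(-6*m^2 + 6*m + 23)/(2*m^3 - 3*m^2 - 23*m + 12)^2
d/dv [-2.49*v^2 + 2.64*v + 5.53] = 2.64 - 4.98*v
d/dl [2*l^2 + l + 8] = 4*l + 1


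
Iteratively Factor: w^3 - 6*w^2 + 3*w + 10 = (w - 2)*(w^2 - 4*w - 5) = (w - 5)*(w - 2)*(w + 1)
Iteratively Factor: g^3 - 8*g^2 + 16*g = (g - 4)*(g^2 - 4*g) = g*(g - 4)*(g - 4)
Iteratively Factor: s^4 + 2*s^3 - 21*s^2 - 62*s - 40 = (s + 2)*(s^3 - 21*s - 20) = (s + 1)*(s + 2)*(s^2 - s - 20) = (s - 5)*(s + 1)*(s + 2)*(s + 4)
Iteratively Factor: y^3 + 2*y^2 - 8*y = (y + 4)*(y^2 - 2*y) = y*(y + 4)*(y - 2)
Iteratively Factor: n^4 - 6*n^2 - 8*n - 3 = (n + 1)*(n^3 - n^2 - 5*n - 3) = (n + 1)^2*(n^2 - 2*n - 3) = (n + 1)^3*(n - 3)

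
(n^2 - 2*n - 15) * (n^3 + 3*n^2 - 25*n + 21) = n^5 + n^4 - 46*n^3 + 26*n^2 + 333*n - 315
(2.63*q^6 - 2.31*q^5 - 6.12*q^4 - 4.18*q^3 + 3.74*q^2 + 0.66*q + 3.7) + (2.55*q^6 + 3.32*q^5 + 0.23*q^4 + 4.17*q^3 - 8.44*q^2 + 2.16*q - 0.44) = 5.18*q^6 + 1.01*q^5 - 5.89*q^4 - 0.00999999999999979*q^3 - 4.7*q^2 + 2.82*q + 3.26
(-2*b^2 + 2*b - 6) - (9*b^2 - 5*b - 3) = -11*b^2 + 7*b - 3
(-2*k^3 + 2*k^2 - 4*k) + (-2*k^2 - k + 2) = -2*k^3 - 5*k + 2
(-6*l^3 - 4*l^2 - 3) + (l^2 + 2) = -6*l^3 - 3*l^2 - 1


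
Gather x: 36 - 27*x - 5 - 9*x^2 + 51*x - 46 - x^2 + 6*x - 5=-10*x^2 + 30*x - 20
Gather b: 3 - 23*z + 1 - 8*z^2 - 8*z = -8*z^2 - 31*z + 4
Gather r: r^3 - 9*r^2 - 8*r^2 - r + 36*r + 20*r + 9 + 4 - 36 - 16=r^3 - 17*r^2 + 55*r - 39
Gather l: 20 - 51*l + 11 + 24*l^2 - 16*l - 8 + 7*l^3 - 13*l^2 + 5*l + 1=7*l^3 + 11*l^2 - 62*l + 24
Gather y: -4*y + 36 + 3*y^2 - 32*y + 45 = 3*y^2 - 36*y + 81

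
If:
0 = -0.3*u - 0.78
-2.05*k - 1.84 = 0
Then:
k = -0.90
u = -2.60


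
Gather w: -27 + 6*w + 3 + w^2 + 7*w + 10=w^2 + 13*w - 14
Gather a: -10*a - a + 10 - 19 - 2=-11*a - 11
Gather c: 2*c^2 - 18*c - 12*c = 2*c^2 - 30*c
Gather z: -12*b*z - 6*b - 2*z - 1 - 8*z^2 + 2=-6*b - 8*z^2 + z*(-12*b - 2) + 1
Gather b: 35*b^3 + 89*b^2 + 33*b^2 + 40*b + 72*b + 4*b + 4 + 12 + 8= 35*b^3 + 122*b^2 + 116*b + 24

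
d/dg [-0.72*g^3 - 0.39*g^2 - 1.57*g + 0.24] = -2.16*g^2 - 0.78*g - 1.57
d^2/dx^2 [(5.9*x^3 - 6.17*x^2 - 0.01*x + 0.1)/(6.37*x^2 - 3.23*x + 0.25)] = (-4.54747350886464e-13*x^5 + 9.09494701772928e-13*x^4 - 150.391552*x^3 + 54.71499*x^2 - 10.03701*x + 0.98068)/(258.474853*x^6 - 393.190161*x^5 + 229.805394*x^4 - 64.560917*x^3 + 9.01905*x^2 - 0.605625*x + 0.015625)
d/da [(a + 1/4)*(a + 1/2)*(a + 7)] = 3*a^2 + 31*a/2 + 43/8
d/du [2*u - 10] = 2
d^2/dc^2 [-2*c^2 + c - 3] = -4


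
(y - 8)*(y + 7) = y^2 - y - 56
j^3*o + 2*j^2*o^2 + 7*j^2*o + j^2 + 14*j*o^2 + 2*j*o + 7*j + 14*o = (j + 7)*(j + 2*o)*(j*o + 1)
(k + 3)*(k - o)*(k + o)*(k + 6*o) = k^4 + 6*k^3*o + 3*k^3 - k^2*o^2 + 18*k^2*o - 6*k*o^3 - 3*k*o^2 - 18*o^3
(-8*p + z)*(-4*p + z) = 32*p^2 - 12*p*z + z^2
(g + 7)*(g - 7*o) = g^2 - 7*g*o + 7*g - 49*o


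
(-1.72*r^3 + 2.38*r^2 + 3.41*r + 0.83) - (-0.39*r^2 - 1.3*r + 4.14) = -1.72*r^3 + 2.77*r^2 + 4.71*r - 3.31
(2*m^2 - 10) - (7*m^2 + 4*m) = -5*m^2 - 4*m - 10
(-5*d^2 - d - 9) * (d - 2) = -5*d^3 + 9*d^2 - 7*d + 18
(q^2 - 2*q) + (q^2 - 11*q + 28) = 2*q^2 - 13*q + 28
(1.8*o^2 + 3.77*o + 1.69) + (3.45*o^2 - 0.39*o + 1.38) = 5.25*o^2 + 3.38*o + 3.07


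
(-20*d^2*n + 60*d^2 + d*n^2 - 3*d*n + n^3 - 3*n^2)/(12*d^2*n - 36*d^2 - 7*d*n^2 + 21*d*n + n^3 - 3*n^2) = (-5*d - n)/(3*d - n)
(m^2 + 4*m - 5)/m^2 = 1 + 4/m - 5/m^2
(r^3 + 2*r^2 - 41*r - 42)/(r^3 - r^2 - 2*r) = (r^2 + r - 42)/(r*(r - 2))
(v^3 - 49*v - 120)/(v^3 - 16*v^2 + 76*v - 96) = (v^2 + 8*v + 15)/(v^2 - 8*v + 12)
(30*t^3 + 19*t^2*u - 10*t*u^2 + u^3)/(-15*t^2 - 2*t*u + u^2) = (-6*t^2 - 5*t*u + u^2)/(3*t + u)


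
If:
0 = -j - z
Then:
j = -z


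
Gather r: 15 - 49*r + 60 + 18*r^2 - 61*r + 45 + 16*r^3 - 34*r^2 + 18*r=16*r^3 - 16*r^2 - 92*r + 120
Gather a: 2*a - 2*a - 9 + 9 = 0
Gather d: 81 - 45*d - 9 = 72 - 45*d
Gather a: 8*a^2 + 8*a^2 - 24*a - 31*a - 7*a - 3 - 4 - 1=16*a^2 - 62*a - 8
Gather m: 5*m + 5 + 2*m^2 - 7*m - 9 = 2*m^2 - 2*m - 4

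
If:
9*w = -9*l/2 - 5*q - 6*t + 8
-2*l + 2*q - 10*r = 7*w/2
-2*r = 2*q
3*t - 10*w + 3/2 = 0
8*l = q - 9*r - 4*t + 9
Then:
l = 1443/899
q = 523/1798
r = -523/1798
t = -419/1798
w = 72/899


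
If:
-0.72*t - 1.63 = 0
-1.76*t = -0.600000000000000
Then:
No Solution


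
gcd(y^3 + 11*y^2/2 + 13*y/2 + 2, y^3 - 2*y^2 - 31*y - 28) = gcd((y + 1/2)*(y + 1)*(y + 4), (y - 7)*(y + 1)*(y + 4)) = y^2 + 5*y + 4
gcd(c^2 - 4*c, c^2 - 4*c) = c^2 - 4*c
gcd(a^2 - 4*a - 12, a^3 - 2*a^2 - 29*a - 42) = a + 2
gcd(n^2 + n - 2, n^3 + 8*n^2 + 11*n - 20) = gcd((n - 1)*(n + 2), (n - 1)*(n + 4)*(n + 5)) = n - 1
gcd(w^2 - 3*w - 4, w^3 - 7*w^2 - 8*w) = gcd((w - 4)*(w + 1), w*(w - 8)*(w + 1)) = w + 1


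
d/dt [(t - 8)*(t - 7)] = 2*t - 15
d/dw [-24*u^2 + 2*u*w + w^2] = 2*u + 2*w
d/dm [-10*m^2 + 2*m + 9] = 2 - 20*m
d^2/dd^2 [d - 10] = 0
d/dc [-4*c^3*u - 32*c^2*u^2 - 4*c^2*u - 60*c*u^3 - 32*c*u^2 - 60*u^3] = 4*u*(-3*c^2 - 16*c*u - 2*c - 15*u^2 - 8*u)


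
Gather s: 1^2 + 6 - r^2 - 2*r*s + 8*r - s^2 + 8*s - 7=-r^2 + 8*r - s^2 + s*(8 - 2*r)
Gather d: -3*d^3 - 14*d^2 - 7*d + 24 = -3*d^3 - 14*d^2 - 7*d + 24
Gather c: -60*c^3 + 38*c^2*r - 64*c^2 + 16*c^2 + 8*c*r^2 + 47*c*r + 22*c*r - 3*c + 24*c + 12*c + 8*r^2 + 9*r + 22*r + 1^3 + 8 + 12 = -60*c^3 + c^2*(38*r - 48) + c*(8*r^2 + 69*r + 33) + 8*r^2 + 31*r + 21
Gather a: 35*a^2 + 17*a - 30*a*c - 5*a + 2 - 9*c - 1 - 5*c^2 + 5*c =35*a^2 + a*(12 - 30*c) - 5*c^2 - 4*c + 1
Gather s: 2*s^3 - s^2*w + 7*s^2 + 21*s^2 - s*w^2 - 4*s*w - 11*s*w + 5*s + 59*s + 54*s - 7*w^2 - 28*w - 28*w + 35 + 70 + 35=2*s^3 + s^2*(28 - w) + s*(-w^2 - 15*w + 118) - 7*w^2 - 56*w + 140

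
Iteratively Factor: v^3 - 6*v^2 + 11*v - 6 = (v - 3)*(v^2 - 3*v + 2) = (v - 3)*(v - 1)*(v - 2)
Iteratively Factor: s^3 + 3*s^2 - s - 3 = (s + 1)*(s^2 + 2*s - 3) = (s + 1)*(s + 3)*(s - 1)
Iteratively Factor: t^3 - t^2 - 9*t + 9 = (t - 1)*(t^2 - 9) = (t - 1)*(t + 3)*(t - 3)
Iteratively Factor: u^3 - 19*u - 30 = (u - 5)*(u^2 + 5*u + 6) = (u - 5)*(u + 3)*(u + 2)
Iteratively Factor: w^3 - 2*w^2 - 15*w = (w)*(w^2 - 2*w - 15) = w*(w - 5)*(w + 3)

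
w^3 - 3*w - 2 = (w - 2)*(w + 1)^2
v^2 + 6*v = v*(v + 6)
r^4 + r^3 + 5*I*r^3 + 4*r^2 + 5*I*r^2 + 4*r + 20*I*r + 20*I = (r + 1)*(r - 2*I)*(r + 2*I)*(r + 5*I)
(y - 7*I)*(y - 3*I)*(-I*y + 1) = -I*y^3 - 9*y^2 + 11*I*y - 21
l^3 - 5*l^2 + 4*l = l*(l - 4)*(l - 1)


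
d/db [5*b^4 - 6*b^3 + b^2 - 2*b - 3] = 20*b^3 - 18*b^2 + 2*b - 2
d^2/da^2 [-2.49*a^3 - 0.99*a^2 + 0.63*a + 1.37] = -14.94*a - 1.98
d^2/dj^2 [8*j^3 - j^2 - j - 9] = 48*j - 2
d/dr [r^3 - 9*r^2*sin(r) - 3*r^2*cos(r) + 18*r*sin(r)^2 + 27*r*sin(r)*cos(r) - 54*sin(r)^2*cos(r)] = 3*r^2*sin(r) - 9*r^2*cos(r) + 3*r^2 - 18*r*sin(r) + 18*r*sin(2*r) - 6*r*cos(r) + 27*r*cos(2*r) + 27*sin(r)/2 + 27*sin(2*r)/2 - 81*sin(3*r)/2 - 9*cos(2*r) + 9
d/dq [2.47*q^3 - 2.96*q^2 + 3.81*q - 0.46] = 7.41*q^2 - 5.92*q + 3.81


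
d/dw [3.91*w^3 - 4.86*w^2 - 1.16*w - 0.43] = 11.73*w^2 - 9.72*w - 1.16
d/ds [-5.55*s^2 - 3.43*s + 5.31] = -11.1*s - 3.43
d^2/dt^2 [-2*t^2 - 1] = -4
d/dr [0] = 0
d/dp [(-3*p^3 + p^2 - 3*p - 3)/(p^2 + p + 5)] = (-3*p^4 - 6*p^3 - 41*p^2 + 16*p - 12)/(p^4 + 2*p^3 + 11*p^2 + 10*p + 25)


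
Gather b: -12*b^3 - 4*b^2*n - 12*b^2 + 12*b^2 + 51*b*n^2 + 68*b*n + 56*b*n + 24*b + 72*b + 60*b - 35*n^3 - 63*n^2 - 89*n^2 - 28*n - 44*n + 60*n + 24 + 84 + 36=-12*b^3 - 4*b^2*n + b*(51*n^2 + 124*n + 156) - 35*n^3 - 152*n^2 - 12*n + 144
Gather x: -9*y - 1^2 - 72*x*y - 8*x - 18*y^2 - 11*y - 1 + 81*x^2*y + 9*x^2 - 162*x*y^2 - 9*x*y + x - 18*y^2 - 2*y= x^2*(81*y + 9) + x*(-162*y^2 - 81*y - 7) - 36*y^2 - 22*y - 2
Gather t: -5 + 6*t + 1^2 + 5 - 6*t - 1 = 0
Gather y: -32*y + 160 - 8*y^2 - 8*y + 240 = -8*y^2 - 40*y + 400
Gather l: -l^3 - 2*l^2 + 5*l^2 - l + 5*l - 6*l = -l^3 + 3*l^2 - 2*l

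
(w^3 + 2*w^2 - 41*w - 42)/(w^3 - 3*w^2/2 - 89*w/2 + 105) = 2*(w + 1)/(2*w - 5)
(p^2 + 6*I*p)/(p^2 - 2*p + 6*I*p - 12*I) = p/(p - 2)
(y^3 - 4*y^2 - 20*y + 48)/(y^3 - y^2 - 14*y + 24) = (y - 6)/(y - 3)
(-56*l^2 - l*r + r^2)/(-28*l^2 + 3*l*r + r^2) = (-8*l + r)/(-4*l + r)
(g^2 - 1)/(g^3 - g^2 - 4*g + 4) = (g + 1)/(g^2 - 4)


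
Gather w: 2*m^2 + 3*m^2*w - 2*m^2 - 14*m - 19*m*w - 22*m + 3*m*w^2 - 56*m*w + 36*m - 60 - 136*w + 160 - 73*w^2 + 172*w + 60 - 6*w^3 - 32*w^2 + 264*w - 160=-6*w^3 + w^2*(3*m - 105) + w*(3*m^2 - 75*m + 300)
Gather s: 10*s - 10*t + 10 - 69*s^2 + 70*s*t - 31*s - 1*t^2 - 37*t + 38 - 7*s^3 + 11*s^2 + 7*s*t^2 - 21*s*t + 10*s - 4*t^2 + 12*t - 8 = -7*s^3 - 58*s^2 + s*(7*t^2 + 49*t - 11) - 5*t^2 - 35*t + 40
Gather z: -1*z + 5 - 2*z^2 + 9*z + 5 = -2*z^2 + 8*z + 10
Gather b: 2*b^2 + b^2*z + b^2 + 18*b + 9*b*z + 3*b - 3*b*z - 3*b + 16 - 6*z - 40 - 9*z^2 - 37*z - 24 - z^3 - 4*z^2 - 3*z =b^2*(z + 3) + b*(6*z + 18) - z^3 - 13*z^2 - 46*z - 48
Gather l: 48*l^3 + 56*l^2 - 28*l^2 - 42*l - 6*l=48*l^3 + 28*l^2 - 48*l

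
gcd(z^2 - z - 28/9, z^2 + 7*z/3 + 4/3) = z + 4/3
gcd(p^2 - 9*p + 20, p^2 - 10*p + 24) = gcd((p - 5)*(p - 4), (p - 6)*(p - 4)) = p - 4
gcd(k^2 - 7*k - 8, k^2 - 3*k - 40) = k - 8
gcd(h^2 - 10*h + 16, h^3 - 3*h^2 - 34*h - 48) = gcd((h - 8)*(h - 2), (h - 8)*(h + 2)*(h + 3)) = h - 8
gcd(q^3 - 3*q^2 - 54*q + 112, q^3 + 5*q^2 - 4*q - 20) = q - 2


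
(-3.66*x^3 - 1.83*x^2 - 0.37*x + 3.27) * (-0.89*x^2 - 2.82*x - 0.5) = 3.2574*x^5 + 11.9499*x^4 + 7.3199*x^3 - 0.9519*x^2 - 9.0364*x - 1.635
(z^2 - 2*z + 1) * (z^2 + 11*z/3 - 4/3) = z^4 + 5*z^3/3 - 23*z^2/3 + 19*z/3 - 4/3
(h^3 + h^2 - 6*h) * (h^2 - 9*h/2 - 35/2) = h^5 - 7*h^4/2 - 28*h^3 + 19*h^2/2 + 105*h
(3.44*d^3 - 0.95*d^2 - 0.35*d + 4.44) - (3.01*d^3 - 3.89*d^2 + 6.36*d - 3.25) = 0.43*d^3 + 2.94*d^2 - 6.71*d + 7.69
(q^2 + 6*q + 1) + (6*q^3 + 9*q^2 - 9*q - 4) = 6*q^3 + 10*q^2 - 3*q - 3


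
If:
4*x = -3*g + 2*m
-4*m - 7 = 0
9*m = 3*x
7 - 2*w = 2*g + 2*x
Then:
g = 35/6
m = -7/4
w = 35/12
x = -21/4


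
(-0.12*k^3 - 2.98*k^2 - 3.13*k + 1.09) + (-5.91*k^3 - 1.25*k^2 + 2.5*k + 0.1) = -6.03*k^3 - 4.23*k^2 - 0.63*k + 1.19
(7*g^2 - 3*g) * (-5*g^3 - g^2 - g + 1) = -35*g^5 + 8*g^4 - 4*g^3 + 10*g^2 - 3*g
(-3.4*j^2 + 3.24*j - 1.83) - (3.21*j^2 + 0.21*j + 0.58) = -6.61*j^2 + 3.03*j - 2.41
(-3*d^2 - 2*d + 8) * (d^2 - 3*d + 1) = -3*d^4 + 7*d^3 + 11*d^2 - 26*d + 8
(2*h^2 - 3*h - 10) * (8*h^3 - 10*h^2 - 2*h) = 16*h^5 - 44*h^4 - 54*h^3 + 106*h^2 + 20*h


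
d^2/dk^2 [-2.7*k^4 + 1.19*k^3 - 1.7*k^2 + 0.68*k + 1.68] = -32.4*k^2 + 7.14*k - 3.4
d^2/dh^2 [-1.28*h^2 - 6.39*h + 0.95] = -2.56000000000000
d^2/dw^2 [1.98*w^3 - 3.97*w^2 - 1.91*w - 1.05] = 11.88*w - 7.94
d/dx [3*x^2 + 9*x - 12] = 6*x + 9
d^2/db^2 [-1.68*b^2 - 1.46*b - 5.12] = -3.36000000000000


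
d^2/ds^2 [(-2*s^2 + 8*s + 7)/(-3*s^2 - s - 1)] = 6*(-26*s^3 - 69*s^2 + 3*s + 8)/(27*s^6 + 27*s^5 + 36*s^4 + 19*s^3 + 12*s^2 + 3*s + 1)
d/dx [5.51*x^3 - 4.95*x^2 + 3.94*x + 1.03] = 16.53*x^2 - 9.9*x + 3.94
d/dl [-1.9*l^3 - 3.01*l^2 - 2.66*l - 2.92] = -5.7*l^2 - 6.02*l - 2.66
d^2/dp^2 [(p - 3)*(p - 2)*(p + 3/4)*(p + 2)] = 12*p^2 - 27*p/2 - 25/2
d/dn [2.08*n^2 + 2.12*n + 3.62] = 4.16*n + 2.12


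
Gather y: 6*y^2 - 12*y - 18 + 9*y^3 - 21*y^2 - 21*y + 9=9*y^3 - 15*y^2 - 33*y - 9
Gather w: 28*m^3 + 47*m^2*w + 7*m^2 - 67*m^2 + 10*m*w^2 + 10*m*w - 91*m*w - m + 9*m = 28*m^3 - 60*m^2 + 10*m*w^2 + 8*m + w*(47*m^2 - 81*m)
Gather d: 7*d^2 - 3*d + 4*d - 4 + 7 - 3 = 7*d^2 + d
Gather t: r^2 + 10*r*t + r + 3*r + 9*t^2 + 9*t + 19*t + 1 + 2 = r^2 + 4*r + 9*t^2 + t*(10*r + 28) + 3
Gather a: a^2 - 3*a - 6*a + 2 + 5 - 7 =a^2 - 9*a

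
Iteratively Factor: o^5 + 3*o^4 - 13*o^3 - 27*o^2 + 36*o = (o)*(o^4 + 3*o^3 - 13*o^2 - 27*o + 36) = o*(o + 3)*(o^3 - 13*o + 12) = o*(o - 1)*(o + 3)*(o^2 + o - 12) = o*(o - 1)*(o + 3)*(o + 4)*(o - 3)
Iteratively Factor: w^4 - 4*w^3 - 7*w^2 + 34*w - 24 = (w - 4)*(w^3 - 7*w + 6) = (w - 4)*(w - 1)*(w^2 + w - 6) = (w - 4)*(w - 1)*(w + 3)*(w - 2)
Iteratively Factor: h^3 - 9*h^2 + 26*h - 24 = (h - 3)*(h^2 - 6*h + 8) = (h - 3)*(h - 2)*(h - 4)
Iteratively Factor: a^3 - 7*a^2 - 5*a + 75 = (a - 5)*(a^2 - 2*a - 15) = (a - 5)^2*(a + 3)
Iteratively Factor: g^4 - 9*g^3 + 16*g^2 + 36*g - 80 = (g - 4)*(g^3 - 5*g^2 - 4*g + 20) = (g - 5)*(g - 4)*(g^2 - 4) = (g - 5)*(g - 4)*(g + 2)*(g - 2)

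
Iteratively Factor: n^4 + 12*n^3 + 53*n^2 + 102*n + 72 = (n + 4)*(n^3 + 8*n^2 + 21*n + 18) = (n + 2)*(n + 4)*(n^2 + 6*n + 9) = (n + 2)*(n + 3)*(n + 4)*(n + 3)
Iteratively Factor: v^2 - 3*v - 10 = (v + 2)*(v - 5)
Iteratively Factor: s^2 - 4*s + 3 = (s - 1)*(s - 3)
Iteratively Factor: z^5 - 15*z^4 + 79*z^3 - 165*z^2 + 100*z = (z - 5)*(z^4 - 10*z^3 + 29*z^2 - 20*z) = (z - 5)*(z - 1)*(z^3 - 9*z^2 + 20*z) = (z - 5)*(z - 4)*(z - 1)*(z^2 - 5*z) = z*(z - 5)*(z - 4)*(z - 1)*(z - 5)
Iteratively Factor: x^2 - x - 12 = (x - 4)*(x + 3)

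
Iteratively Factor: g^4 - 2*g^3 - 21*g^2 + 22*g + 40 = (g + 4)*(g^3 - 6*g^2 + 3*g + 10) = (g - 2)*(g + 4)*(g^2 - 4*g - 5) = (g - 5)*(g - 2)*(g + 4)*(g + 1)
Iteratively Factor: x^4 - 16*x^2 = (x)*(x^3 - 16*x) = x^2*(x^2 - 16) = x^2*(x - 4)*(x + 4)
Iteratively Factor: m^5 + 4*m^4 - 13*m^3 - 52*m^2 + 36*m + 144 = (m + 2)*(m^4 + 2*m^3 - 17*m^2 - 18*m + 72) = (m - 3)*(m + 2)*(m^3 + 5*m^2 - 2*m - 24) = (m - 3)*(m + 2)*(m + 3)*(m^2 + 2*m - 8) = (m - 3)*(m + 2)*(m + 3)*(m + 4)*(m - 2)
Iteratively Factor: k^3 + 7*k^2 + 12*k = (k + 4)*(k^2 + 3*k) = (k + 3)*(k + 4)*(k)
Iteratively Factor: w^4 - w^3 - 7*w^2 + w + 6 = (w - 1)*(w^3 - 7*w - 6) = (w - 1)*(w + 2)*(w^2 - 2*w - 3) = (w - 3)*(w - 1)*(w + 2)*(w + 1)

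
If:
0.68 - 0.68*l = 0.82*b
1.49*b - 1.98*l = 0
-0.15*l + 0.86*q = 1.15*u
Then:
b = 0.51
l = 0.38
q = 1.33720930232558*u + 0.067020983856401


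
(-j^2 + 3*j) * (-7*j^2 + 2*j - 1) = 7*j^4 - 23*j^3 + 7*j^2 - 3*j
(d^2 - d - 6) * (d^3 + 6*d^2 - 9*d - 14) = d^5 + 5*d^4 - 21*d^3 - 41*d^2 + 68*d + 84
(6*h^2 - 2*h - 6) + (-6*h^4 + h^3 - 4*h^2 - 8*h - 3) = -6*h^4 + h^3 + 2*h^2 - 10*h - 9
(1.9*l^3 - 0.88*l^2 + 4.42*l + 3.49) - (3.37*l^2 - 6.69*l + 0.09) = 1.9*l^3 - 4.25*l^2 + 11.11*l + 3.4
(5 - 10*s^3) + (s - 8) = -10*s^3 + s - 3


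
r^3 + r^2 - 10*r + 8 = (r - 2)*(r - 1)*(r + 4)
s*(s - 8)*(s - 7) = s^3 - 15*s^2 + 56*s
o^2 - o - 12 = (o - 4)*(o + 3)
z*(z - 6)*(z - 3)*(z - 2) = z^4 - 11*z^3 + 36*z^2 - 36*z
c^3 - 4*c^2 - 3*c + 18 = (c - 3)^2*(c + 2)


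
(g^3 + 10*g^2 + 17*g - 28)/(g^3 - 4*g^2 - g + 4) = (g^2 + 11*g + 28)/(g^2 - 3*g - 4)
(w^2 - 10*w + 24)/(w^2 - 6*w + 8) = (w - 6)/(w - 2)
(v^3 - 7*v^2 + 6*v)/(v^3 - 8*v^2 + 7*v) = (v - 6)/(v - 7)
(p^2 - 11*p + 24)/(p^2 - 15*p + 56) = (p - 3)/(p - 7)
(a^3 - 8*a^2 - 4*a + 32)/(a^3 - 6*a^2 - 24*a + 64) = (a + 2)/(a + 4)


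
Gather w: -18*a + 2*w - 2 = -18*a + 2*w - 2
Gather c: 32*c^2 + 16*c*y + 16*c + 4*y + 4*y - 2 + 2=32*c^2 + c*(16*y + 16) + 8*y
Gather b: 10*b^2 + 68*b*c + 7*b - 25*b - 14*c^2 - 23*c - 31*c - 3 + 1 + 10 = 10*b^2 + b*(68*c - 18) - 14*c^2 - 54*c + 8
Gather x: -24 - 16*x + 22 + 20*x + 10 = 4*x + 8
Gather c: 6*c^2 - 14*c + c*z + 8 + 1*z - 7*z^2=6*c^2 + c*(z - 14) - 7*z^2 + z + 8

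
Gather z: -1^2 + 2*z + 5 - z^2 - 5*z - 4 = -z^2 - 3*z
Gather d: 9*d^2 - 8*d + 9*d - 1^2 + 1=9*d^2 + d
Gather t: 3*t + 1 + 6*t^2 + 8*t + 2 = 6*t^2 + 11*t + 3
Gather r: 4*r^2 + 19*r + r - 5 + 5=4*r^2 + 20*r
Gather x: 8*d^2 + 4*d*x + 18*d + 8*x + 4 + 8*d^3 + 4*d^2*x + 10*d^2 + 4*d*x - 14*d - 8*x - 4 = 8*d^3 + 18*d^2 + 4*d + x*(4*d^2 + 8*d)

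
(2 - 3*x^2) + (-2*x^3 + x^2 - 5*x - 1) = -2*x^3 - 2*x^2 - 5*x + 1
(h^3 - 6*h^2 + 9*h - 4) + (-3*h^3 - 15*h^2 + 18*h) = -2*h^3 - 21*h^2 + 27*h - 4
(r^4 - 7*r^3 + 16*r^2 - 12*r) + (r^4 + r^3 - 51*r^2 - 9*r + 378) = 2*r^4 - 6*r^3 - 35*r^2 - 21*r + 378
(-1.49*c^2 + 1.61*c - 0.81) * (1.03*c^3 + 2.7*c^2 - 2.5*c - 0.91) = -1.5347*c^5 - 2.3647*c^4 + 7.2377*c^3 - 4.8561*c^2 + 0.5599*c + 0.7371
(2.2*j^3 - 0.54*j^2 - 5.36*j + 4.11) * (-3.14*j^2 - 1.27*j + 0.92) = -6.908*j^5 - 1.0984*j^4 + 19.5402*j^3 - 6.595*j^2 - 10.1509*j + 3.7812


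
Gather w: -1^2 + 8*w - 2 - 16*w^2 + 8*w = -16*w^2 + 16*w - 3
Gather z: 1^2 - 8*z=1 - 8*z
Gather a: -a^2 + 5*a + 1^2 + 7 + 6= -a^2 + 5*a + 14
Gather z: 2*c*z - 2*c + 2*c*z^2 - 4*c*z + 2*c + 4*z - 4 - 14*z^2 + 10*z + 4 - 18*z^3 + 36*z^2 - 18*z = -18*z^3 + z^2*(2*c + 22) + z*(-2*c - 4)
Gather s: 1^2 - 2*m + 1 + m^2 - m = m^2 - 3*m + 2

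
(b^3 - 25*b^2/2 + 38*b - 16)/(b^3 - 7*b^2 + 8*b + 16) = (b^2 - 17*b/2 + 4)/(b^2 - 3*b - 4)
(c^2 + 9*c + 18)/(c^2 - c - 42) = (c + 3)/(c - 7)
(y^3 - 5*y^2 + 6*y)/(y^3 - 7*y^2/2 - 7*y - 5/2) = 2*y*(-y^2 + 5*y - 6)/(-2*y^3 + 7*y^2 + 14*y + 5)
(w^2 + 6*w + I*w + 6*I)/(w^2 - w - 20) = (w^2 + w*(6 + I) + 6*I)/(w^2 - w - 20)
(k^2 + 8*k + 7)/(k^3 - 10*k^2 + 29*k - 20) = (k^2 + 8*k + 7)/(k^3 - 10*k^2 + 29*k - 20)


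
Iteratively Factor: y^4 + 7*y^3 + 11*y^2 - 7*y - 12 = (y + 1)*(y^3 + 6*y^2 + 5*y - 12) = (y + 1)*(y + 3)*(y^2 + 3*y - 4) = (y - 1)*(y + 1)*(y + 3)*(y + 4)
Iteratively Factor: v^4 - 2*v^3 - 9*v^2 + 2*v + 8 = (v - 4)*(v^3 + 2*v^2 - v - 2) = (v - 4)*(v + 2)*(v^2 - 1) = (v - 4)*(v - 1)*(v + 2)*(v + 1)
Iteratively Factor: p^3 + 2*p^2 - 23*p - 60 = (p - 5)*(p^2 + 7*p + 12) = (p - 5)*(p + 4)*(p + 3)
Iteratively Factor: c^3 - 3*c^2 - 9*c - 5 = (c + 1)*(c^2 - 4*c - 5) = (c - 5)*(c + 1)*(c + 1)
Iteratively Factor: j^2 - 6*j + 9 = (j - 3)*(j - 3)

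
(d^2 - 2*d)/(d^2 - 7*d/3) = 3*(d - 2)/(3*d - 7)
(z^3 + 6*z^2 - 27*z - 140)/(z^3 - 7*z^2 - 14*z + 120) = (z + 7)/(z - 6)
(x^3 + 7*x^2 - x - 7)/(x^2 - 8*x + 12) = (x^3 + 7*x^2 - x - 7)/(x^2 - 8*x + 12)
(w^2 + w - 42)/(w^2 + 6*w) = (w^2 + w - 42)/(w*(w + 6))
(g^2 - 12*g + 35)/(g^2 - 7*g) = (g - 5)/g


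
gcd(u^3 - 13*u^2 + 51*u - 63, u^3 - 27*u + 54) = u^2 - 6*u + 9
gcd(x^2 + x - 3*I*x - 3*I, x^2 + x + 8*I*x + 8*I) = x + 1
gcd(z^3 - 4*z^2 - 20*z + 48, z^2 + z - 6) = z - 2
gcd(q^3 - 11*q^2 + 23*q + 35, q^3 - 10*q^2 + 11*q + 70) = q^2 - 12*q + 35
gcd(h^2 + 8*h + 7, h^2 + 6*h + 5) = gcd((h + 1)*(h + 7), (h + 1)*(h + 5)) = h + 1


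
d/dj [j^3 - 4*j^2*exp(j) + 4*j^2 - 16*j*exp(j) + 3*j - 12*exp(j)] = -4*j^2*exp(j) + 3*j^2 - 24*j*exp(j) + 8*j - 28*exp(j) + 3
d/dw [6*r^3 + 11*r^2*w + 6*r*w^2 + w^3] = 11*r^2 + 12*r*w + 3*w^2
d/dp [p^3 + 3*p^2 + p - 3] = 3*p^2 + 6*p + 1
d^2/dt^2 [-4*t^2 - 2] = -8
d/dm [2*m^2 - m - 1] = 4*m - 1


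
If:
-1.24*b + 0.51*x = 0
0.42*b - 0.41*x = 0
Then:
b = 0.00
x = 0.00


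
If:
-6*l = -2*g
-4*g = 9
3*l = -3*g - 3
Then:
No Solution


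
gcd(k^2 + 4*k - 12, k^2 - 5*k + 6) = k - 2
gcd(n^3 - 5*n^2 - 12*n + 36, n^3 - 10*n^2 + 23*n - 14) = n - 2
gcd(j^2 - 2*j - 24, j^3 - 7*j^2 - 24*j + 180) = j - 6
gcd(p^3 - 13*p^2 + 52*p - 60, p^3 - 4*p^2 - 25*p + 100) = p - 5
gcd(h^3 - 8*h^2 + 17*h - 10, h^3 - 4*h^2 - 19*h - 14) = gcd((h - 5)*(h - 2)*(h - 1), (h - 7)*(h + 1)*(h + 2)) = 1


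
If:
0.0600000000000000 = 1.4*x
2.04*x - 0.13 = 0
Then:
No Solution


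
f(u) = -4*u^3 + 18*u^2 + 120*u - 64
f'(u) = -12*u^2 + 36*u + 120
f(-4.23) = 53.22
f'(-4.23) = -246.99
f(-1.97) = -199.96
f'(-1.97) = 2.51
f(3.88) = 438.93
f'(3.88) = 79.03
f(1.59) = 156.23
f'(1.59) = 146.90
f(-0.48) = -117.01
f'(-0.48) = 99.96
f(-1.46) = -188.38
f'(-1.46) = 41.86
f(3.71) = 424.69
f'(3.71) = 88.39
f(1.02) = 72.88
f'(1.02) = 144.24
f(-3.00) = -154.00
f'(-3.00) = -96.00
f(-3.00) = -154.00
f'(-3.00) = -96.00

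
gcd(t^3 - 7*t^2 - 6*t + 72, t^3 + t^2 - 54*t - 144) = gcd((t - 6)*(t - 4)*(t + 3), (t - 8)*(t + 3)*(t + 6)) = t + 3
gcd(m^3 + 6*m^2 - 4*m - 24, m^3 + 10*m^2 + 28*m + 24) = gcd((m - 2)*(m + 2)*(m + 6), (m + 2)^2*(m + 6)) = m^2 + 8*m + 12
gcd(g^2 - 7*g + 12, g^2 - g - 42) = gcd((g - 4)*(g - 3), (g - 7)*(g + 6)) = 1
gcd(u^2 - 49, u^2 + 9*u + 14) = u + 7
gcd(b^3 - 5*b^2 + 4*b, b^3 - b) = b^2 - b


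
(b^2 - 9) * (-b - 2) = -b^3 - 2*b^2 + 9*b + 18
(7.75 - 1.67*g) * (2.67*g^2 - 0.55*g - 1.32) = -4.4589*g^3 + 21.611*g^2 - 2.0581*g - 10.23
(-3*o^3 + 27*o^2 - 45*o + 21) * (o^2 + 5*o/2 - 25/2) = -3*o^5 + 39*o^4/2 + 60*o^3 - 429*o^2 + 615*o - 525/2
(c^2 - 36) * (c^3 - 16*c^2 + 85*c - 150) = c^5 - 16*c^4 + 49*c^3 + 426*c^2 - 3060*c + 5400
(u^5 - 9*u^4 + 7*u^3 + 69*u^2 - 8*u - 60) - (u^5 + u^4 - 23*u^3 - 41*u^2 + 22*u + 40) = -10*u^4 + 30*u^3 + 110*u^2 - 30*u - 100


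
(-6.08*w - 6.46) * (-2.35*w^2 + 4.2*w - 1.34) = 14.288*w^3 - 10.355*w^2 - 18.9848*w + 8.6564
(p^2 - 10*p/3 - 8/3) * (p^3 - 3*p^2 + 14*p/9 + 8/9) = p^5 - 19*p^4/3 + 80*p^3/9 + 100*p^2/27 - 64*p/9 - 64/27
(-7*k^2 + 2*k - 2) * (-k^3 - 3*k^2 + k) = 7*k^5 + 19*k^4 - 11*k^3 + 8*k^2 - 2*k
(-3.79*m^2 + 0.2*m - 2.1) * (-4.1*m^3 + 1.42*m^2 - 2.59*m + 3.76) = 15.539*m^5 - 6.2018*m^4 + 18.7101*m^3 - 17.7504*m^2 + 6.191*m - 7.896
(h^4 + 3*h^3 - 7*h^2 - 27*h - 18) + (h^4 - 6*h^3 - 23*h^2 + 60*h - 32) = 2*h^4 - 3*h^3 - 30*h^2 + 33*h - 50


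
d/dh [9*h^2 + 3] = 18*h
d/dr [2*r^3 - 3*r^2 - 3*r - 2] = 6*r^2 - 6*r - 3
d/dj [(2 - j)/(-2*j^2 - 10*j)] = (-j^2 + 4*j + 10)/(2*j^2*(j^2 + 10*j + 25))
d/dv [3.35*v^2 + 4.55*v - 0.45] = 6.7*v + 4.55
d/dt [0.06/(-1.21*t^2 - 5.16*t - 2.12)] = (0.1452*t + 0.3096)/(1.21*t^2 + 5.16*t + 2.12)^2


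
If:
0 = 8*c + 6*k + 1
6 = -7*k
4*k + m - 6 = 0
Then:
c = 29/56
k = -6/7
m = 66/7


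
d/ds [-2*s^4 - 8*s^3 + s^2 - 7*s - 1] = -8*s^3 - 24*s^2 + 2*s - 7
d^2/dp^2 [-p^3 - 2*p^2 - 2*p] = -6*p - 4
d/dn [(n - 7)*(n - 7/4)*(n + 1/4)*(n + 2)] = 4*n^3 - 39*n^2/2 - 111*n/8 + 371/16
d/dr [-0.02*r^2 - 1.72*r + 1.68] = -0.04*r - 1.72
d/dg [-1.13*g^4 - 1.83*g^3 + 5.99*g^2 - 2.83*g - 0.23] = -4.52*g^3 - 5.49*g^2 + 11.98*g - 2.83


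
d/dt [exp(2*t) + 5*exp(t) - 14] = (2*exp(t) + 5)*exp(t)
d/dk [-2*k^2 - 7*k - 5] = -4*k - 7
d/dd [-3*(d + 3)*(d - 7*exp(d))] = 21*d*exp(d) - 6*d + 84*exp(d) - 9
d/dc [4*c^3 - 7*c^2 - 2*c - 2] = 12*c^2 - 14*c - 2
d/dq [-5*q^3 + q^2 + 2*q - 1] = -15*q^2 + 2*q + 2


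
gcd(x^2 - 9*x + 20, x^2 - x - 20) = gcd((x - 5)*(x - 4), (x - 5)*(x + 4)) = x - 5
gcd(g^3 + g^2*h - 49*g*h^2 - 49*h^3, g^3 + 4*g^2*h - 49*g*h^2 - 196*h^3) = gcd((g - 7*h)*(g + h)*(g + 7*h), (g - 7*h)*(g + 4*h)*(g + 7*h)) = g^2 - 49*h^2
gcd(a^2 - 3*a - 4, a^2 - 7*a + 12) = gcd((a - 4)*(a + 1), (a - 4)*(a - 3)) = a - 4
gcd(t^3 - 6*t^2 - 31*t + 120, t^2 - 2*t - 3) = t - 3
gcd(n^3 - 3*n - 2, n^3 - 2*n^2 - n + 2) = n^2 - n - 2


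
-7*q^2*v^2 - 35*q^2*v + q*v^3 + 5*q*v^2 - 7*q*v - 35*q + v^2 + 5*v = (-7*q + v)*(v + 5)*(q*v + 1)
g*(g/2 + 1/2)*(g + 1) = g^3/2 + g^2 + g/2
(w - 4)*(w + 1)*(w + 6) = w^3 + 3*w^2 - 22*w - 24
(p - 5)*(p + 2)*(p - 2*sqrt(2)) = p^3 - 3*p^2 - 2*sqrt(2)*p^2 - 10*p + 6*sqrt(2)*p + 20*sqrt(2)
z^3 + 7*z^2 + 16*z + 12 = (z + 2)^2*(z + 3)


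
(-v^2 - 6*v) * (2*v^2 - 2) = -2*v^4 - 12*v^3 + 2*v^2 + 12*v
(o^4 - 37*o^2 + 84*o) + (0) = o^4 - 37*o^2 + 84*o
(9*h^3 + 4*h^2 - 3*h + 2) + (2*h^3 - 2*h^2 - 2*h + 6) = 11*h^3 + 2*h^2 - 5*h + 8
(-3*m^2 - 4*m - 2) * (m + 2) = -3*m^3 - 10*m^2 - 10*m - 4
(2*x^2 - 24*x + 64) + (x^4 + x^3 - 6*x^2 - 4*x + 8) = x^4 + x^3 - 4*x^2 - 28*x + 72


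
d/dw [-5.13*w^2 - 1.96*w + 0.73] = -10.26*w - 1.96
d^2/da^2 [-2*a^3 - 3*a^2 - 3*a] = -12*a - 6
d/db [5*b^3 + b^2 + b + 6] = 15*b^2 + 2*b + 1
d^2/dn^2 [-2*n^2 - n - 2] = -4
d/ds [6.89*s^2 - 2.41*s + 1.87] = 13.78*s - 2.41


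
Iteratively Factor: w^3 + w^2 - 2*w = (w)*(w^2 + w - 2) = w*(w + 2)*(w - 1)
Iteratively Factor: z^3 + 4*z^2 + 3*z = (z + 3)*(z^2 + z) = (z + 1)*(z + 3)*(z)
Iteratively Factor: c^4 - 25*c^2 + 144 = (c + 4)*(c^3 - 4*c^2 - 9*c + 36) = (c - 4)*(c + 4)*(c^2 - 9) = (c - 4)*(c - 3)*(c + 4)*(c + 3)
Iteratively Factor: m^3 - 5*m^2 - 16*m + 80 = (m - 5)*(m^2 - 16) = (m - 5)*(m - 4)*(m + 4)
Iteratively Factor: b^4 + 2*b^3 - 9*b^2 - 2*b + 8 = (b - 1)*(b^3 + 3*b^2 - 6*b - 8) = (b - 2)*(b - 1)*(b^2 + 5*b + 4) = (b - 2)*(b - 1)*(b + 4)*(b + 1)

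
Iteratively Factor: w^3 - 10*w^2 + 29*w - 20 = (w - 1)*(w^2 - 9*w + 20) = (w - 5)*(w - 1)*(w - 4)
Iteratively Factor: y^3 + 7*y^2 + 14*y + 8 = (y + 2)*(y^2 + 5*y + 4) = (y + 2)*(y + 4)*(y + 1)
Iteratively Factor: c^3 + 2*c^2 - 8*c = (c - 2)*(c^2 + 4*c) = c*(c - 2)*(c + 4)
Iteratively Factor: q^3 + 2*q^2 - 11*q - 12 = (q + 4)*(q^2 - 2*q - 3) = (q + 1)*(q + 4)*(q - 3)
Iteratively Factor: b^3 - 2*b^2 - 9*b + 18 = (b + 3)*(b^2 - 5*b + 6) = (b - 2)*(b + 3)*(b - 3)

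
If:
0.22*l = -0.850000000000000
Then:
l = -3.86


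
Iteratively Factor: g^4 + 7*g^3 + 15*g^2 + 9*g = (g)*(g^3 + 7*g^2 + 15*g + 9) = g*(g + 3)*(g^2 + 4*g + 3) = g*(g + 3)^2*(g + 1)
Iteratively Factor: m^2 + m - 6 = (m + 3)*(m - 2)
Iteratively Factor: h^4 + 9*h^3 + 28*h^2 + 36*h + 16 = (h + 2)*(h^3 + 7*h^2 + 14*h + 8) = (h + 2)*(h + 4)*(h^2 + 3*h + 2) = (h + 2)^2*(h + 4)*(h + 1)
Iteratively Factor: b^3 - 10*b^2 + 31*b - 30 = (b - 3)*(b^2 - 7*b + 10) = (b - 5)*(b - 3)*(b - 2)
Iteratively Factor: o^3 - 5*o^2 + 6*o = (o)*(o^2 - 5*o + 6) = o*(o - 3)*(o - 2)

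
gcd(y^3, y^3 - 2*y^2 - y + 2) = 1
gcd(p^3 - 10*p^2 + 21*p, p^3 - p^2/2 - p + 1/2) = 1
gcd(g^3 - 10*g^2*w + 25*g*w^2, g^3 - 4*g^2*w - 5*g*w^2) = -g^2 + 5*g*w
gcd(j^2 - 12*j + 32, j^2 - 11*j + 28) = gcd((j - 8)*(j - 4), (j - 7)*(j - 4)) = j - 4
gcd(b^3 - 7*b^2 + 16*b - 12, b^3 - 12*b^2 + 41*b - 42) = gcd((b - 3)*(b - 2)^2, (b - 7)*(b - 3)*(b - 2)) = b^2 - 5*b + 6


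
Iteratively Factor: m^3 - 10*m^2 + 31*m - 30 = (m - 5)*(m^2 - 5*m + 6) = (m - 5)*(m - 2)*(m - 3)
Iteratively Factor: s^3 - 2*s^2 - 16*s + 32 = (s + 4)*(s^2 - 6*s + 8) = (s - 4)*(s + 4)*(s - 2)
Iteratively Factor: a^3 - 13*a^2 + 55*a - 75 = (a - 3)*(a^2 - 10*a + 25) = (a - 5)*(a - 3)*(a - 5)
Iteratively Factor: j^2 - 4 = (j + 2)*(j - 2)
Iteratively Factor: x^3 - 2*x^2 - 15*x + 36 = (x + 4)*(x^2 - 6*x + 9) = (x - 3)*(x + 4)*(x - 3)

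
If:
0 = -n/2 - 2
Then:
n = -4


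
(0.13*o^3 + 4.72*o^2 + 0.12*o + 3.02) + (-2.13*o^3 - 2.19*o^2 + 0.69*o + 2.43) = -2.0*o^3 + 2.53*o^2 + 0.81*o + 5.45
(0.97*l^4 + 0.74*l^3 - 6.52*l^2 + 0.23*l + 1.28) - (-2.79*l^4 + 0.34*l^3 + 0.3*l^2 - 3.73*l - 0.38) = 3.76*l^4 + 0.4*l^3 - 6.82*l^2 + 3.96*l + 1.66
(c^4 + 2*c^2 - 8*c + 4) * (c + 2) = c^5 + 2*c^4 + 2*c^3 - 4*c^2 - 12*c + 8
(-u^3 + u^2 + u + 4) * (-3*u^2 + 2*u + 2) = 3*u^5 - 5*u^4 - 3*u^3 - 8*u^2 + 10*u + 8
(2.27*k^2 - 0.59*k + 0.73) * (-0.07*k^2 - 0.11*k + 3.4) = -0.1589*k^4 - 0.2084*k^3 + 7.7318*k^2 - 2.0863*k + 2.482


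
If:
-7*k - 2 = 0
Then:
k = -2/7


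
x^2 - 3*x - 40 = (x - 8)*(x + 5)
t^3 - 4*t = t*(t - 2)*(t + 2)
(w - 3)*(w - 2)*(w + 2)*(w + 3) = w^4 - 13*w^2 + 36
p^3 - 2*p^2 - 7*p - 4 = (p - 4)*(p + 1)^2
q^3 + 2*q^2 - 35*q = q*(q - 5)*(q + 7)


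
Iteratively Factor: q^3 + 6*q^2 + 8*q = (q)*(q^2 + 6*q + 8) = q*(q + 2)*(q + 4)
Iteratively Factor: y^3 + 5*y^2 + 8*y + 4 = (y + 2)*(y^2 + 3*y + 2) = (y + 2)^2*(y + 1)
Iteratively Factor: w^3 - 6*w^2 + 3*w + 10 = (w + 1)*(w^2 - 7*w + 10) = (w - 5)*(w + 1)*(w - 2)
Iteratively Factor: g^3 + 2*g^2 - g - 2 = (g + 2)*(g^2 - 1) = (g - 1)*(g + 2)*(g + 1)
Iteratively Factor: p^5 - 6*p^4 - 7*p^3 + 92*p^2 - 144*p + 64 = (p + 4)*(p^4 - 10*p^3 + 33*p^2 - 40*p + 16) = (p - 1)*(p + 4)*(p^3 - 9*p^2 + 24*p - 16) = (p - 4)*(p - 1)*(p + 4)*(p^2 - 5*p + 4) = (p - 4)*(p - 1)^2*(p + 4)*(p - 4)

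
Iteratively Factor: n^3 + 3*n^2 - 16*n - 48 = (n + 3)*(n^2 - 16) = (n - 4)*(n + 3)*(n + 4)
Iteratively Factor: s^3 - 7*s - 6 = (s - 3)*(s^2 + 3*s + 2) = (s - 3)*(s + 2)*(s + 1)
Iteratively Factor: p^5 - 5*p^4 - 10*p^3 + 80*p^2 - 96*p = (p + 4)*(p^4 - 9*p^3 + 26*p^2 - 24*p) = p*(p + 4)*(p^3 - 9*p^2 + 26*p - 24) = p*(p - 2)*(p + 4)*(p^2 - 7*p + 12) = p*(p - 4)*(p - 2)*(p + 4)*(p - 3)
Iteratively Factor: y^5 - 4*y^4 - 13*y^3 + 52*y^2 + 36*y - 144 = (y + 3)*(y^4 - 7*y^3 + 8*y^2 + 28*y - 48) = (y - 3)*(y + 3)*(y^3 - 4*y^2 - 4*y + 16) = (y - 3)*(y + 2)*(y + 3)*(y^2 - 6*y + 8) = (y - 4)*(y - 3)*(y + 2)*(y + 3)*(y - 2)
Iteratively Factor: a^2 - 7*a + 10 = (a - 2)*(a - 5)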